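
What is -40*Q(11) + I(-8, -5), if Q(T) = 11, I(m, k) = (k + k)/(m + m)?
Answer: -3515/8 ≈ -439.38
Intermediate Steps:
I(m, k) = k/m (I(m, k) = (2*k)/((2*m)) = (2*k)*(1/(2*m)) = k/m)
-40*Q(11) + I(-8, -5) = -40*11 - 5/(-8) = -440 - 5*(-⅛) = -440 + 5/8 = -3515/8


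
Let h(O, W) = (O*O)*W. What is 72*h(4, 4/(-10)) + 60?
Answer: -2004/5 ≈ -400.80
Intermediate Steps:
h(O, W) = W*O² (h(O, W) = O²*W = W*O²)
72*h(4, 4/(-10)) + 60 = 72*((4/(-10))*4²) + 60 = 72*((4*(-⅒))*16) + 60 = 72*(-⅖*16) + 60 = 72*(-32/5) + 60 = -2304/5 + 60 = -2004/5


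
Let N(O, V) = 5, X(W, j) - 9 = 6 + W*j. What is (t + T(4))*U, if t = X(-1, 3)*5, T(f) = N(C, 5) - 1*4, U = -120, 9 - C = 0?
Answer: -7320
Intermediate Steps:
C = 9 (C = 9 - 1*0 = 9 + 0 = 9)
X(W, j) = 15 + W*j (X(W, j) = 9 + (6 + W*j) = 15 + W*j)
T(f) = 1 (T(f) = 5 - 1*4 = 5 - 4 = 1)
t = 60 (t = (15 - 1*3)*5 = (15 - 3)*5 = 12*5 = 60)
(t + T(4))*U = (60 + 1)*(-120) = 61*(-120) = -7320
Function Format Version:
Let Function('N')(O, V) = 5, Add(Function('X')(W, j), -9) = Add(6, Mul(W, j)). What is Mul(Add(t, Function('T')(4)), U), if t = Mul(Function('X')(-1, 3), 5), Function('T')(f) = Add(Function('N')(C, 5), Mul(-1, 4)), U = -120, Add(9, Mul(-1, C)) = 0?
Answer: -7320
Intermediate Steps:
C = 9 (C = Add(9, Mul(-1, 0)) = Add(9, 0) = 9)
Function('X')(W, j) = Add(15, Mul(W, j)) (Function('X')(W, j) = Add(9, Add(6, Mul(W, j))) = Add(15, Mul(W, j)))
Function('T')(f) = 1 (Function('T')(f) = Add(5, Mul(-1, 4)) = Add(5, -4) = 1)
t = 60 (t = Mul(Add(15, Mul(-1, 3)), 5) = Mul(Add(15, -3), 5) = Mul(12, 5) = 60)
Mul(Add(t, Function('T')(4)), U) = Mul(Add(60, 1), -120) = Mul(61, -120) = -7320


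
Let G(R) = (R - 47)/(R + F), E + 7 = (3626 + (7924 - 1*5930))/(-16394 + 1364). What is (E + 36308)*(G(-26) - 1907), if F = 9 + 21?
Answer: -140055111847/2004 ≈ -6.9888e+7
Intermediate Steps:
F = 30
E = -11083/1503 (E = -7 + (3626 + (7924 - 1*5930))/(-16394 + 1364) = -7 + (3626 + (7924 - 5930))/(-15030) = -7 + (3626 + 1994)*(-1/15030) = -7 + 5620*(-1/15030) = -7 - 562/1503 = -11083/1503 ≈ -7.3739)
G(R) = (-47 + R)/(30 + R) (G(R) = (R - 47)/(R + 30) = (-47 + R)/(30 + R))
(E + 36308)*(G(-26) - 1907) = (-11083/1503 + 36308)*((-47 - 26)/(30 - 26) - 1907) = 54559841*(-73/4 - 1907)/1503 = (54559841/1503)*(-7701/4) = -140055111847/2004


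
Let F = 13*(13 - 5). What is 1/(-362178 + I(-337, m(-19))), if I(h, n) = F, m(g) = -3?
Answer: -1/362074 ≈ -2.7619e-6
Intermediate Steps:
F = 104 (F = 13*8 = 104)
I(h, n) = 104
1/(-362178 + I(-337, m(-19))) = 1/(-362178 + 104) = 1/(-362074) = -1/362074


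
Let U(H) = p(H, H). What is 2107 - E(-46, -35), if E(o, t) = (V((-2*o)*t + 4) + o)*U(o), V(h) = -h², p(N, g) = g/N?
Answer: 10344809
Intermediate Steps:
U(H) = 1 (U(H) = H/H = 1)
E(o, t) = o - (4 - 2*o*t)² (E(o, t) = (-((-2*o)*t + 4)² + o)*1 = (-(-2*o*t + 4)² + o)*1 = (-(4 - 2*o*t)² + o)*1 = (o - (4 - 2*o*t)²)*1 = o - (4 - 2*o*t)²)
2107 - E(-46, -35) = 2107 - (-46 - 4*(-2 - 46*(-35))²) = 2107 - (-46 - 4*(-2 + 1610)²) = 2107 - (-46 - 4*1608²) = 2107 - (-46 - 4*2585664) = 2107 - (-46 - 10342656) = 2107 - 1*(-10342702) = 2107 + 10342702 = 10344809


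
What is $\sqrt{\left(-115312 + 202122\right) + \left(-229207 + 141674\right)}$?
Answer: $i \sqrt{723} \approx 26.889 i$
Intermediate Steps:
$\sqrt{\left(-115312 + 202122\right) + \left(-229207 + 141674\right)} = \sqrt{86810 - 87533} = \sqrt{-723} = i \sqrt{723}$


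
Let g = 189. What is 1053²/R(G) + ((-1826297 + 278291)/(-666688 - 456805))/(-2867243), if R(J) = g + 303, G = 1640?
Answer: 1190612285478156813/528297700127036 ≈ 2253.7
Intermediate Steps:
R(J) = 492 (R(J) = 189 + 303 = 492)
1053²/R(G) + ((-1826297 + 278291)/(-666688 - 456805))/(-2867243) = 1053²/492 + ((-1826297 + 278291)/(-666688 - 456805))/(-2867243) = 1108809*(1/492) - 1548006/(-1123493)*(-1/2867243) = 369603/164 - 1548006*(-1/1123493)*(-1/2867243) = 369603/164 + (1548006/1123493)*(-1/2867243) = 369603/164 - 1548006/3221327439799 = 1190612285478156813/528297700127036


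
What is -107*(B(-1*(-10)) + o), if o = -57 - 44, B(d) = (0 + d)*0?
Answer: 10807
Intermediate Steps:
B(d) = 0 (B(d) = d*0 = 0)
o = -101
-107*(B(-1*(-10)) + o) = -107*(0 - 101) = -107*(-101) = 10807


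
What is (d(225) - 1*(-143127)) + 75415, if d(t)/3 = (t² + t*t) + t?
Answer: 522967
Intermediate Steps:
d(t) = 3*t + 6*t² (d(t) = 3*((t² + t*t) + t) = 3*((t² + t²) + t) = 3*(2*t² + t) = 3*(t + 2*t²) = 3*t + 6*t²)
(d(225) - 1*(-143127)) + 75415 = (3*225*(1 + 2*225) - 1*(-143127)) + 75415 = (3*225*(1 + 450) + 143127) + 75415 = (3*225*451 + 143127) + 75415 = (304425 + 143127) + 75415 = 447552 + 75415 = 522967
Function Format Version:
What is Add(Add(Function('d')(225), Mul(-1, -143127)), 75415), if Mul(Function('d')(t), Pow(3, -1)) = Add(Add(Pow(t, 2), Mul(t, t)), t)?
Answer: 522967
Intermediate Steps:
Function('d')(t) = Add(Mul(3, t), Mul(6, Pow(t, 2))) (Function('d')(t) = Mul(3, Add(Add(Pow(t, 2), Mul(t, t)), t)) = Mul(3, Add(Add(Pow(t, 2), Pow(t, 2)), t)) = Mul(3, Add(Mul(2, Pow(t, 2)), t)) = Mul(3, Add(t, Mul(2, Pow(t, 2)))) = Add(Mul(3, t), Mul(6, Pow(t, 2))))
Add(Add(Function('d')(225), Mul(-1, -143127)), 75415) = Add(Add(Mul(3, 225, Add(1, Mul(2, 225))), Mul(-1, -143127)), 75415) = Add(Add(Mul(3, 225, Add(1, 450)), 143127), 75415) = Add(Add(Mul(3, 225, 451), 143127), 75415) = Add(Add(304425, 143127), 75415) = Add(447552, 75415) = 522967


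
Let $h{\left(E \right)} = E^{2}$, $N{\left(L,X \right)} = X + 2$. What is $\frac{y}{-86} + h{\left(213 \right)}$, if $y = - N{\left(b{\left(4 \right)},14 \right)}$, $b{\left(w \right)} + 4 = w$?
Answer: $\frac{1950875}{43} \approx 45369.0$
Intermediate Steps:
$b{\left(w \right)} = -4 + w$
$N{\left(L,X \right)} = 2 + X$
$y = -16$ ($y = - (2 + 14) = \left(-1\right) 16 = -16$)
$\frac{y}{-86} + h{\left(213 \right)} = \frac{1}{-86} \left(-16\right) + 213^{2} = \left(- \frac{1}{86}\right) \left(-16\right) + 45369 = \frac{8}{43} + 45369 = \frac{1950875}{43}$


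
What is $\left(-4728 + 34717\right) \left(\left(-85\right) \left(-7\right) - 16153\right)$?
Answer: $-466568862$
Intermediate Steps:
$\left(-4728 + 34717\right) \left(\left(-85\right) \left(-7\right) - 16153\right) = 29989 \left(595 - 16153\right) = 29989 \left(-15558\right) = -466568862$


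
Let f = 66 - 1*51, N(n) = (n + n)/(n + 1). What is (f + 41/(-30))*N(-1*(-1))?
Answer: 409/30 ≈ 13.633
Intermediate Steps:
N(n) = 2*n/(1 + n) (N(n) = (2*n)/(1 + n) = 2*n/(1 + n))
f = 15 (f = 66 - 51 = 15)
(f + 41/(-30))*N(-1*(-1)) = (15 + 41/(-30))*(2*(-1*(-1))/(1 - 1*(-1))) = (15 + 41*(-1/30))*(2*1/(1 + 1)) = (15 - 41/30)*(2*1/2) = 409*(2*1*(1/2))/30 = (409/30)*1 = 409/30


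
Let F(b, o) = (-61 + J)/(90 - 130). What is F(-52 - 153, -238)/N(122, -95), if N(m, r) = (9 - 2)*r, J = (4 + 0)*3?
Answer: -7/3800 ≈ -0.0018421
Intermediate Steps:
J = 12 (J = 4*3 = 12)
N(m, r) = 7*r
F(b, o) = 49/40 (F(b, o) = (-61 + 12)/(90 - 130) = -49/(-40) = -49*(-1/40) = 49/40)
F(-52 - 153, -238)/N(122, -95) = 49/(40*((7*(-95)))) = (49/40)/(-665) = (49/40)*(-1/665) = -7/3800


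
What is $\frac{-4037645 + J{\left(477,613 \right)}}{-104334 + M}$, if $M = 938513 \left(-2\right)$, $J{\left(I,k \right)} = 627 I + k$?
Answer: $\frac{3737953}{1981360} \approx 1.8866$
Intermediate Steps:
$J{\left(I,k \right)} = k + 627 I$
$M = -1877026$
$\frac{-4037645 + J{\left(477,613 \right)}}{-104334 + M} = \frac{-4037645 + \left(613 + 627 \cdot 477\right)}{-104334 - 1877026} = \frac{-4037645 + \left(613 + 299079\right)}{-1981360} = \left(-4037645 + 299692\right) \left(- \frac{1}{1981360}\right) = \left(-3737953\right) \left(- \frac{1}{1981360}\right) = \frac{3737953}{1981360}$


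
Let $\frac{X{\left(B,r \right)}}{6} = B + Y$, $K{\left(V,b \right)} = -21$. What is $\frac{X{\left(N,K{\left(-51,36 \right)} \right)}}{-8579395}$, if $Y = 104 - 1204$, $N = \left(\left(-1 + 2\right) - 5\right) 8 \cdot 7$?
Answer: $\frac{7944}{8579395} \approx 0.00092594$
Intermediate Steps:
$N = -224$ ($N = \left(1 - 5\right) 8 \cdot 7 = \left(-4\right) 8 \cdot 7 = \left(-32\right) 7 = -224$)
$Y = -1100$
$X{\left(B,r \right)} = -6600 + 6 B$ ($X{\left(B,r \right)} = 6 \left(B - 1100\right) = 6 \left(-1100 + B\right) = -6600 + 6 B$)
$\frac{X{\left(N,K{\left(-51,36 \right)} \right)}}{-8579395} = \frac{-6600 + 6 \left(-224\right)}{-8579395} = \left(-6600 - 1344\right) \left(- \frac{1}{8579395}\right) = \left(-7944\right) \left(- \frac{1}{8579395}\right) = \frac{7944}{8579395}$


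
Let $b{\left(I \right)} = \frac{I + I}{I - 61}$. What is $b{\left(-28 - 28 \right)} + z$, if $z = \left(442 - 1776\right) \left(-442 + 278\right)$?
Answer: $\frac{25596904}{117} \approx 2.1878 \cdot 10^{5}$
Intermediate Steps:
$b{\left(I \right)} = \frac{2 I}{-61 + I}$
$z = 218776$ ($z = \left(-1334\right) \left(-164\right) = 218776$)
$b{\left(-28 - 28 \right)} + z = \frac{2 \left(-28 - 28\right)}{-61 - 56} + 218776 = 2 \left(-56\right) \frac{1}{-61 - 56} + 218776 = 2 \left(-56\right) \frac{1}{-117} + 218776 = 2 \left(-56\right) \left(- \frac{1}{117}\right) + 218776 = \frac{112}{117} + 218776 = \frac{25596904}{117}$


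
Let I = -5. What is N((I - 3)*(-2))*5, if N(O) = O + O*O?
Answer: 1360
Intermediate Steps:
N(O) = O + O²
N((I - 3)*(-2))*5 = (((-5 - 3)*(-2))*(1 + (-5 - 3)*(-2)))*5 = ((-8*(-2))*(1 - 8*(-2)))*5 = (16*(1 + 16))*5 = (16*17)*5 = 272*5 = 1360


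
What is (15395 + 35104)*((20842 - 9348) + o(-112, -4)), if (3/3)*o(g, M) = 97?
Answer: 585333909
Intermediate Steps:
o(g, M) = 97
(15395 + 35104)*((20842 - 9348) + o(-112, -4)) = (15395 + 35104)*((20842 - 9348) + 97) = 50499*(11494 + 97) = 50499*11591 = 585333909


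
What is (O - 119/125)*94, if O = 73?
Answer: 846564/125 ≈ 6772.5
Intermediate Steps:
(O - 119/125)*94 = (73 - 119/125)*94 = (9006/125)*94 = 846564/125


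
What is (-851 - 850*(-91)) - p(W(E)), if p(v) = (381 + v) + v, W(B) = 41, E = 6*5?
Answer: 76036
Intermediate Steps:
E = 30
p(v) = 381 + 2*v
(-851 - 850*(-91)) - p(W(E)) = (-851 - 850*(-91)) - (381 + 2*41) = (-851 + 77350) - (381 + 82) = 76499 - 1*463 = 76499 - 463 = 76036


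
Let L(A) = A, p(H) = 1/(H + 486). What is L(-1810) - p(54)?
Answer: -977401/540 ≈ -1810.0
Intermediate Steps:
p(H) = 1/(486 + H)
L(-1810) - p(54) = -1810 - 1/(486 + 54) = -1810 - 1/540 = -977401/540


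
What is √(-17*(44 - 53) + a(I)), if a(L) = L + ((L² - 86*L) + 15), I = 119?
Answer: 7*√86 ≈ 64.915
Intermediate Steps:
a(L) = 15 + L² - 85*L (a(L) = L + (15 + L² - 86*L) = 15 + L² - 85*L)
√(-17*(44 - 53) + a(I)) = √(-17*(44 - 53) + (15 + 119² - 85*119)) = √(-17*(-9) + (15 + 14161 - 10115)) = √(153 + 4061) = √4214 = 7*√86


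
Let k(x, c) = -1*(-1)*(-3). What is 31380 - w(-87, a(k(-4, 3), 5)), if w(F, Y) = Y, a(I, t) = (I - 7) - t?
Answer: 31395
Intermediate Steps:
k(x, c) = -3 (k(x, c) = 1*(-3) = -3)
a(I, t) = -7 + I - t (a(I, t) = (-7 + I) - t = -7 + I - t)
31380 - w(-87, a(k(-4, 3), 5)) = 31380 - (-7 - 3 - 1*5) = 31380 - (-7 - 3 - 5) = 31380 - 1*(-15) = 31380 + 15 = 31395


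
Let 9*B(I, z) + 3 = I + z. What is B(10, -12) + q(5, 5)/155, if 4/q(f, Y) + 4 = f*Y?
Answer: -5413/9765 ≈ -0.55433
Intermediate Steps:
B(I, z) = -⅓ + I/9 + z/9 (B(I, z) = -⅓ + (I + z)/9 = -⅓ + (I/9 + z/9) = -⅓ + I/9 + z/9)
q(f, Y) = 4/(-4 + Y*f) (q(f, Y) = 4/(-4 + f*Y) = 4/(-4 + Y*f))
B(10, -12) + q(5, 5)/155 = (-⅓ + (⅑)*10 + (⅑)*(-12)) + (4/(-4 + 5*5))/155 = (-⅓ + 10/9 - 4/3) + (4/(-4 + 25))*(1/155) = -5/9 + (4/21)*(1/155) = -5/9 + 4/3255 = -5413/9765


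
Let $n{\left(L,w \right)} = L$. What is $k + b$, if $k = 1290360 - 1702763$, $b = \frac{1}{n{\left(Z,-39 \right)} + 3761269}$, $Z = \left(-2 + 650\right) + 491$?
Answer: $- \frac{1551628346423}{3762408} \approx -4.124 \cdot 10^{5}$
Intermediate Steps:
$Z = 1139$ ($Z = 648 + 491 = 1139$)
$b = \frac{1}{3762408}$ ($b = \frac{1}{1139 + 3761269} = \frac{1}{3762408} \approx 2.6579 \cdot 10^{-7}$)
$k = -412403$
$k + b = -412403 + \frac{1}{3762408} = - \frac{1551628346423}{3762408}$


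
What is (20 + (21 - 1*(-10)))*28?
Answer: 1428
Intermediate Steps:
(20 + (21 - 1*(-10)))*28 = (20 + (21 + 10))*28 = (20 + 31)*28 = 51*28 = 1428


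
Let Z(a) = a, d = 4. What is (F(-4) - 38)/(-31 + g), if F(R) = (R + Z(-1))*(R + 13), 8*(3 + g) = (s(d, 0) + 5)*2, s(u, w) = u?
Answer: 332/127 ≈ 2.6142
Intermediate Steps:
g = -¾ (g = -3 + ((4 + 5)*2)/8 = -3 + (9*2)/8 = -3 + (⅛)*18 = -3 + 9/4 = -¾ ≈ -0.75000)
F(R) = (-1 + R)*(13 + R) (F(R) = (R - 1)*(R + 13) = (-1 + R)*(13 + R))
(F(-4) - 38)/(-31 + g) = ((-13 + (-4)² + 12*(-4)) - 38)/(-31 - ¾) = ((-13 + 16 - 48) - 38)/(-127/4) = (-45 - 38)*(-4/127) = -83*(-4/127) = 332/127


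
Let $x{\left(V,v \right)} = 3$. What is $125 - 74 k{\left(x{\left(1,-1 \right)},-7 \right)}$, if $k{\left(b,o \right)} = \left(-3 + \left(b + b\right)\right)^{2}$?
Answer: $-541$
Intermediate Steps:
$k{\left(b,o \right)} = \left(-3 + 2 b\right)^{2}$
$125 - 74 k{\left(x{\left(1,-1 \right)},-7 \right)} = 125 - 74 \left(-3 + 2 \cdot 3\right)^{2} = 125 - 74 \left(-3 + 6\right)^{2} = 125 - 74 \cdot 3^{2} = 125 - 666 = -541$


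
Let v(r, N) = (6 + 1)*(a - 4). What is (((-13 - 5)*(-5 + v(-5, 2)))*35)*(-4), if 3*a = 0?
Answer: -83160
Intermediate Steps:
a = 0 (a = (⅓)*0 = 0)
v(r, N) = -28 (v(r, N) = (6 + 1)*(0 - 4) = 7*(-4) = -28)
(((-13 - 5)*(-5 + v(-5, 2)))*35)*(-4) = (((-13 - 5)*(-5 - 28))*35)*(-4) = (-18*(-33)*35)*(-4) = (594*35)*(-4) = 20790*(-4) = -83160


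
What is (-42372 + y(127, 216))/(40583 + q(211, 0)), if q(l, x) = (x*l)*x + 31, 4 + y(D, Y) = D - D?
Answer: -21188/20307 ≈ -1.0434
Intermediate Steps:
y(D, Y) = -4 (y(D, Y) = -4 + (D - D) = -4 + 0 = -4)
q(l, x) = 31 + l*x² (q(l, x) = (l*x)*x + 31 = l*x² + 31 = 31 + l*x²)
(-42372 + y(127, 216))/(40583 + q(211, 0)) = (-42372 - 4)/(40583 + (31 + 211*0²)) = -42376/(40583 + (31 + 211*0)) = -42376/(40583 + (31 + 0)) = -42376/(40583 + 31) = -42376/40614 = -42376*1/40614 = -21188/20307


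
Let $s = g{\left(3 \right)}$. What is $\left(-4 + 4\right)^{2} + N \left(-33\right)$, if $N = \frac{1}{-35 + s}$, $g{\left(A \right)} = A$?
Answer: $\frac{33}{32} \approx 1.0313$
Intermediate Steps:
$s = 3$
$N = - \frac{1}{32}$ ($N = \frac{1}{-35 + 3} = \frac{1}{-32} = - \frac{1}{32} \approx -0.03125$)
$\left(-4 + 4\right)^{2} + N \left(-33\right) = \left(-4 + 4\right)^{2} - - \frac{33}{32} = 0^{2} + \frac{33}{32} = 0 + \frac{33}{32} = \frac{33}{32}$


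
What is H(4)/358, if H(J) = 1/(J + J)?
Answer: 1/2864 ≈ 0.00034916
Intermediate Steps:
H(J) = 1/(2*J)
H(4)/358 = ((1/2)/4)/358 = ((1/2)*(1/4))*(1/358) = (1/8)*(1/358) = 1/2864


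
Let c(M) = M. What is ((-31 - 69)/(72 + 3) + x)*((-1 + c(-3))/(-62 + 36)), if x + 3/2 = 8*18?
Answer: 847/39 ≈ 21.718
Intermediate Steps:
x = 285/2 (x = -3/2 + 8*18 = -3/2 + 144 = 285/2 ≈ 142.50)
((-31 - 69)/(72 + 3) + x)*((-1 + c(-3))/(-62 + 36)) = ((-31 - 69)/(72 + 3) + 285/2)*((-1 - 3)/(-62 + 36)) = (-100/75 + 285/2)*(-4/(-26)) = (-100*1/75 + 285/2)*(-4*(-1/26)) = (-4/3 + 285/2)*(2/13) = (847/6)*(2/13) = 847/39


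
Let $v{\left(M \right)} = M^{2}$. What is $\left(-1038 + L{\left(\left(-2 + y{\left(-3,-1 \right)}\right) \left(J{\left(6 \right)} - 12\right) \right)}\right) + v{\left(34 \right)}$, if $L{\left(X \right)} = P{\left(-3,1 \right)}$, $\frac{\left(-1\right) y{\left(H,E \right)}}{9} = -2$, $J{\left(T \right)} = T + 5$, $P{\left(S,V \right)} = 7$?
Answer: $125$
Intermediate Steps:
$J{\left(T \right)} = 5 + T$
$y{\left(H,E \right)} = 18$ ($y{\left(H,E \right)} = \left(-9\right) \left(-2\right) = 18$)
$L{\left(X \right)} = 7$
$\left(-1038 + L{\left(\left(-2 + y{\left(-3,-1 \right)}\right) \left(J{\left(6 \right)} - 12\right) \right)}\right) + v{\left(34 \right)} = \left(-1038 + 7\right) + 34^{2} = -1031 + 1156 = 125$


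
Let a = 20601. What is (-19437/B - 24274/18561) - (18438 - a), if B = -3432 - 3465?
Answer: 441930250/204171 ≈ 2164.5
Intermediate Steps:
B = -6897
(-19437/B - 24274/18561) - (18438 - a) = (-19437/(-6897) - 24274/18561) - (18438 - 1*20601) = (-19437*(-1/6897) - 24274*1/18561) - (18438 - 20601) = (31/11 - 24274/18561) - 1*(-2163) = 308377/204171 + 2163 = 441930250/204171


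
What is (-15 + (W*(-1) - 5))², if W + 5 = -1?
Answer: 196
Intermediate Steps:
W = -6 (W = -5 - 1 = -6)
(-15 + (W*(-1) - 5))² = (-15 + (-6*(-1) - 5))² = (-15 + (6 - 5))² = (-15 + 1)² = (-14)² = 196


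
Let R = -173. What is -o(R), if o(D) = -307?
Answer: 307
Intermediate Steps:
-o(R) = -1*(-307) = 307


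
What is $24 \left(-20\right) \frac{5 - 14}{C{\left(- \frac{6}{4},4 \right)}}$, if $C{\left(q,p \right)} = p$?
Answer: $1080$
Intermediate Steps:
$24 \left(-20\right) \frac{5 - 14}{C{\left(- \frac{6}{4},4 \right)}} = 24 \left(-20\right) \frac{5 - 14}{4} = - 480 \left(\left(-9\right) \frac{1}{4}\right) = \left(-480\right) \left(- \frac{9}{4}\right) = 1080$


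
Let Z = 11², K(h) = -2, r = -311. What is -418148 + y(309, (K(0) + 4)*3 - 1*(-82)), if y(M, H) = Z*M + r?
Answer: -381070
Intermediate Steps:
Z = 121
y(M, H) = -311 + 121*M (y(M, H) = 121*M - 311 = -311 + 121*M)
-418148 + y(309, (K(0) + 4)*3 - 1*(-82)) = -418148 + (-311 + 121*309) = -418148 + (-311 + 37389) = -418148 + 37078 = -381070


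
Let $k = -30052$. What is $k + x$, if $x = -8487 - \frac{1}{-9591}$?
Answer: $- \frac{369627548}{9591} \approx -38539.0$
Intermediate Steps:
$x = - \frac{81398816}{9591}$ ($x = -8487 - - \frac{1}{9591} = -8487 + \frac{1}{9591} = - \frac{81398816}{9591} \approx -8487.0$)
$k + x = -30052 - \frac{81398816}{9591} = - \frac{369627548}{9591}$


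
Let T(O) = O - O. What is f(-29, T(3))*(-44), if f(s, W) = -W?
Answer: 0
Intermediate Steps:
T(O) = 0
f(-29, T(3))*(-44) = -1*0*(-44) = 0*(-44) = 0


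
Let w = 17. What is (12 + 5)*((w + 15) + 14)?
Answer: 782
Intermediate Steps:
(12 + 5)*((w + 15) + 14) = (12 + 5)*((17 + 15) + 14) = 17*(32 + 14) = 17*46 = 782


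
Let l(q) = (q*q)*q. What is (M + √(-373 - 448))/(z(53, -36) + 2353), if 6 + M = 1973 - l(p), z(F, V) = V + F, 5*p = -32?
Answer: 92881/98750 + I*√821/2370 ≈ 0.94057 + 0.01209*I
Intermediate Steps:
p = -32/5 (p = (⅕)*(-32) = -32/5 ≈ -6.4000)
z(F, V) = F + V
l(q) = q³ (l(q) = q²*q = q³)
M = 278643/125 (M = -6 + (1973 - (-32/5)³) = -6 + (1973 - 1*(-32768/125)) = -6 + (1973 + 32768/125) = -6 + 279393/125 = 278643/125 ≈ 2229.1)
(M + √(-373 - 448))/(z(53, -36) + 2353) = (278643/125 + √(-373 - 448))/((53 - 36) + 2353) = (278643/125 + √(-821))/(17 + 2353) = (278643/125 + I*√821)/2370 = (278643/125 + I*√821)*(1/2370) = 92881/98750 + I*√821/2370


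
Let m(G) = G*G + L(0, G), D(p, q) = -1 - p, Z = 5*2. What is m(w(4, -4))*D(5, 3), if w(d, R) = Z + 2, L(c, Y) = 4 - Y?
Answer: -816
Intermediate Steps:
Z = 10
w(d, R) = 12 (w(d, R) = 10 + 2 = 12)
m(G) = 4 + G² - G (m(G) = G*G + (4 - G) = G² + (4 - G) = 4 + G² - G)
m(w(4, -4))*D(5, 3) = (4 + 12² - 1*12)*(-1 - 1*5) = (4 + 144 - 12)*(-1 - 5) = 136*(-6) = -816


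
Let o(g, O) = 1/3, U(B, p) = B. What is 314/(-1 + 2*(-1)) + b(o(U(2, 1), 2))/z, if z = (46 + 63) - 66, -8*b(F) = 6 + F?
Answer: -108035/1032 ≈ -104.69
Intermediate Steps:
o(g, O) = 1/3
b(F) = -3/4 - F/8 (b(F) = -(6 + F)/8 = -3/4 - F/8)
z = 43 (z = 109 - 66 = 43)
314/(-1 + 2*(-1)) + b(o(U(2, 1), 2))/z = 314/(-1 + 2*(-1)) + (-3/4 - 1/8*1/3)/43 = 314/(-1 - 2) + (-3/4 - 1/24)*(1/43) = 314/(-3) - 19/24*1/43 = 314*(-1/3) - 19/1032 = -314/3 - 19/1032 = -108035/1032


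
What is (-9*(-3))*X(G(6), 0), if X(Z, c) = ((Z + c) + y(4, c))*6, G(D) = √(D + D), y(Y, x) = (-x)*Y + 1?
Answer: 162 + 324*√3 ≈ 723.18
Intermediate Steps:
y(Y, x) = 1 - Y*x (y(Y, x) = -Y*x + 1 = 1 - Y*x)
G(D) = √2*√D (G(D) = √(2*D) = √2*√D)
X(Z, c) = 6 - 18*c + 6*Z (X(Z, c) = ((Z + c) + (1 - 1*4*c))*6 = ((Z + c) + (1 - 4*c))*6 = (1 + Z - 3*c)*6 = 6 - 18*c + 6*Z)
(-9*(-3))*X(G(6), 0) = (-9*(-3))*(6 - 18*0 + 6*(√2*√6)) = 27*(6 + 0 + 6*(2*√3)) = 27*(6 + 0 + 12*√3) = 27*(6 + 12*√3) = 162 + 324*√3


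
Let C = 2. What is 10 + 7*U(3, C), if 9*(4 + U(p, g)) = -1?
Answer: -169/9 ≈ -18.778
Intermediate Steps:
U(p, g) = -37/9 (U(p, g) = -4 + (⅑)*(-1) = -4 - ⅑ = -37/9)
10 + 7*U(3, C) = 10 + 7*(-37/9) = 10 - 259/9 = -169/9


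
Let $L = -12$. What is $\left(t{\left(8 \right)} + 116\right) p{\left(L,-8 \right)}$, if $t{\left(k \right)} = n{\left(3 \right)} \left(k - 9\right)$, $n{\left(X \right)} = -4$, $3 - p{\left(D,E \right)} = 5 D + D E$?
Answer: $-3960$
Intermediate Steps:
$p{\left(D,E \right)} = 3 - 5 D - D E$ ($p{\left(D,E \right)} = 3 - \left(5 D + D E\right) = 3 - 5 D - D E$)
$t{\left(k \right)} = 36 - 4 k$ ($t{\left(k \right)} = - 4 \left(k - 9\right) = - 4 \left(-9 + k\right) = 36 - 4 k$)
$\left(t{\left(8 \right)} + 116\right) p{\left(L,-8 \right)} = \left(\left(36 - 32\right) + 116\right) \left(3 - -60 - \left(-12\right) \left(-8\right)\right) = \left(\left(36 - 32\right) + 116\right) \left(3 + 60 - 96\right) = \left(4 + 116\right) \left(-33\right) = 120 \left(-33\right) = -3960$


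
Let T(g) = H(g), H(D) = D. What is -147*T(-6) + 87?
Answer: 969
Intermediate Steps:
T(g) = g
-147*T(-6) + 87 = -147*(-6) + 87 = 882 + 87 = 969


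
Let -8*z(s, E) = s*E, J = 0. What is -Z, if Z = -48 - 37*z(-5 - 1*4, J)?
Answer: 48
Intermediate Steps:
z(s, E) = -E*s/8 (z(s, E) = -s*E/8 = -E*s/8)
Z = -48 (Z = -48 - (-37)*0*(-5 - 1*4)/8 = -48 - (-37)*0*(-5 - 4)/8 = -48 - (-37)*0*(-9)/8 = -48 - 37*0 = -48 + 0 = -48)
-Z = -1*(-48) = 48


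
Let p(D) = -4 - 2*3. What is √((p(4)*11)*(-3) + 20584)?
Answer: √20914 ≈ 144.62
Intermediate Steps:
p(D) = -10 (p(D) = -4 - 6 = -10)
√((p(4)*11)*(-3) + 20584) = √(-10*11*(-3) + 20584) = √(-110*(-3) + 20584) = √(330 + 20584) = √20914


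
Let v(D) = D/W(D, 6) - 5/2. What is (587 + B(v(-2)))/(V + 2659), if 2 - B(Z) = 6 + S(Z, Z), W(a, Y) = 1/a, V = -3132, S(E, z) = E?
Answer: -1163/946 ≈ -1.2294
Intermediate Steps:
v(D) = -5/2 + D² (v(D) = D/(1/D) - 5/2 = D*D - 5*½ = D² - 5/2 = -5/2 + D²)
B(Z) = -4 - Z (B(Z) = 2 - (6 + Z) = 2 + (-6 - Z) = -4 - Z)
(587 + B(v(-2)))/(V + 2659) = (587 + (-4 - (-5/2 + (-2)²)))/(-3132 + 2659) = (587 + (-4 - (-5/2 + 4)))/(-473) = (587 + (-4 - 1*3/2))*(-1/473) = (587 + (-4 - 3/2))*(-1/473) = (587 - 11/2)*(-1/473) = (1163/2)*(-1/473) = -1163/946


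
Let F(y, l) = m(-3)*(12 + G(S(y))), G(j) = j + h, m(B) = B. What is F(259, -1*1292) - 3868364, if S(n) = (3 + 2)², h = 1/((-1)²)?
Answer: -3868478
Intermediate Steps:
h = 1 (h = 1/1 = 1)
S(n) = 25 (S(n) = 5² = 25)
G(j) = 1 + j (G(j) = j + 1 = 1 + j)
F(y, l) = -114 (F(y, l) = -3*(12 + (1 + 25)) = -3*(12 + 26) = -3*38 = -114)
F(259, -1*1292) - 3868364 = -114 - 3868364 = -3868478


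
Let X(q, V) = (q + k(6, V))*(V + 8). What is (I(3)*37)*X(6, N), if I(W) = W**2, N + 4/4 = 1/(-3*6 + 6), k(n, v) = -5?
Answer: 9213/4 ≈ 2303.3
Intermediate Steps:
N = -13/12 (N = -1 + 1/(-3*6 + 6) = -1 + 1/(-18 + 6) = -1 + 1/(-12) = -1 - 1/12 = -13/12 ≈ -1.0833)
X(q, V) = (-5 + q)*(8 + V) (X(q, V) = (q - 5)*(V + 8) = (-5 + q)*(8 + V))
(I(3)*37)*X(6, N) = (3**2*37)*(-40 - 5*(-13/12) + 8*6 - 13/12*6) = (9*37)*(-40 + 65/12 + 48 - 13/2) = 333*(83/12) = 9213/4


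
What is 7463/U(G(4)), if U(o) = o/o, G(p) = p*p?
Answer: 7463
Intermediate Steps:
G(p) = p**2
U(o) = 1
7463/U(G(4)) = 7463/1 = 7463*1 = 7463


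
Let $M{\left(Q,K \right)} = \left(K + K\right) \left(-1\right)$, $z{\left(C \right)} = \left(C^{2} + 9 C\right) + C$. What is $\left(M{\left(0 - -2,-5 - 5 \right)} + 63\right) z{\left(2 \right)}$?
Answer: $1992$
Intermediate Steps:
$z{\left(C \right)} = C^{2} + 10 C$
$M{\left(Q,K \right)} = - 2 K$ ($M{\left(Q,K \right)} = 2 K \left(-1\right) = - 2 K$)
$\left(M{\left(0 - -2,-5 - 5 \right)} + 63\right) z{\left(2 \right)} = \left(- 2 \left(-5 - 5\right) + 63\right) 2 \left(10 + 2\right) = \left(\left(-2\right) \left(-10\right) + 63\right) 2 \cdot 12 = \left(20 + 63\right) 24 = 83 \cdot 24 = 1992$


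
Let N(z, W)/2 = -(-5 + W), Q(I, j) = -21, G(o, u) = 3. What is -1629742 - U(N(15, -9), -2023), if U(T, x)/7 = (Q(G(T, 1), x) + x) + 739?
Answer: -1620607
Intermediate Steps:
N(z, W) = 10 - 2*W (N(z, W) = 2*(-(-5 + W)) = 2*(5 - W) = 10 - 2*W)
U(T, x) = 5026 + 7*x (U(T, x) = 7*((-21 + x) + 739) = 7*(718 + x) = 5026 + 7*x)
-1629742 - U(N(15, -9), -2023) = -1629742 - (5026 + 7*(-2023)) = -1629742 - (5026 - 14161) = -1629742 - 1*(-9135) = -1629742 + 9135 = -1620607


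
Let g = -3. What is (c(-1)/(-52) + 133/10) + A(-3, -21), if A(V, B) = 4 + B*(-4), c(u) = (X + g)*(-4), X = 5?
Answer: 13189/130 ≈ 101.45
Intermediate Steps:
c(u) = -8 (c(u) = (5 - 3)*(-4) = 2*(-4) = -8)
A(V, B) = 4 - 4*B
(c(-1)/(-52) + 133/10) + A(-3, -21) = (-8/(-52) + 133/10) + (4 - 4*(-21)) = (-8*(-1/52) + 133*(1/10)) + (4 + 84) = (2/13 + 133/10) + 88 = 1749/130 + 88 = 13189/130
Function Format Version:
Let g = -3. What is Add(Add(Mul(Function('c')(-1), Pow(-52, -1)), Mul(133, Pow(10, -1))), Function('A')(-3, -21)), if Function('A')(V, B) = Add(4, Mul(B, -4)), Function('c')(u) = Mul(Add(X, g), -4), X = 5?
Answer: Rational(13189, 130) ≈ 101.45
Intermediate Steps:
Function('c')(u) = -8 (Function('c')(u) = Mul(Add(5, -3), -4) = Mul(2, -4) = -8)
Function('A')(V, B) = Add(4, Mul(-4, B))
Add(Add(Mul(Function('c')(-1), Pow(-52, -1)), Mul(133, Pow(10, -1))), Function('A')(-3, -21)) = Add(Add(Mul(-8, Pow(-52, -1)), Mul(133, Pow(10, -1))), Add(4, Mul(-4, -21))) = Add(Add(Mul(-8, Rational(-1, 52)), Mul(133, Rational(1, 10))), Add(4, 84)) = Add(Add(Rational(2, 13), Rational(133, 10)), 88) = Add(Rational(1749, 130), 88) = Rational(13189, 130)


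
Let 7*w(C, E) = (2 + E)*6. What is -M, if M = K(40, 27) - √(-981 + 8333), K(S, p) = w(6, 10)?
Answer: -72/7 + 2*√1838 ≈ 75.458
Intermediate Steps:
w(C, E) = 12/7 + 6*E/7 (w(C, E) = ((2 + E)*6)/7 = (12 + 6*E)/7 = 12/7 + 6*E/7)
K(S, p) = 72/7 (K(S, p) = 12/7 + (6/7)*10 = 12/7 + 60/7 = 72/7)
M = 72/7 - 2*√1838 (M = 72/7 - √(-981 + 8333) = 72/7 - √7352 = 72/7 - 2*√1838 ≈ -75.458)
-M = -(72/7 - 2*√1838) = -72/7 + 2*√1838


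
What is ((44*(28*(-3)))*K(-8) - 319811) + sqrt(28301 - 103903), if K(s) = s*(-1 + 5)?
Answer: -201539 + I*sqrt(75602) ≈ -2.0154e+5 + 274.96*I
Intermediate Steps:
K(s) = 4*s (K(s) = s*4 = 4*s)
((44*(28*(-3)))*K(-8) - 319811) + sqrt(28301 - 103903) = ((44*(28*(-3)))*(4*(-8)) - 319811) + sqrt(28301 - 103903) = ((44*(-84))*(-32) - 319811) + sqrt(-75602) = (-3696*(-32) - 319811) + I*sqrt(75602) = (118272 - 319811) + I*sqrt(75602) = -201539 + I*sqrt(75602)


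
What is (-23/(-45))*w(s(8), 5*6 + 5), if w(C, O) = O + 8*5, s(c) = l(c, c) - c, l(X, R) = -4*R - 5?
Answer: 115/3 ≈ 38.333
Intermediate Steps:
l(X, R) = -5 - 4*R
s(c) = -5 - 5*c (s(c) = (-5 - 4*c) - c = -5 - 5*c)
w(C, O) = 40 + O (w(C, O) = O + 40 = 40 + O)
(-23/(-45))*w(s(8), 5*6 + 5) = (-23/(-45))*(40 + (5*6 + 5)) = (-23*(-1/45))*(40 + (30 + 5)) = 23*(40 + 35)/45 = (23/45)*75 = 115/3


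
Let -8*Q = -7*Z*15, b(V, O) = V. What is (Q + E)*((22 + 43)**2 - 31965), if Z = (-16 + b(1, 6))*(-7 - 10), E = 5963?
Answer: -516511865/2 ≈ -2.5826e+8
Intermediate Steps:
Z = 255 (Z = (-16 + 1)*(-7 - 10) = -15*(-17) = 255)
Q = 26775/8 (Q = -(-7*255)*15/8 = -(-1785)*15/8 = -1/8*(-26775) = 26775/8 ≈ 3346.9)
(Q + E)*((22 + 43)**2 - 31965) = (26775/8 + 5963)*((22 + 43)**2 - 31965) = 74479*(65**2 - 31965)/8 = 74479*(4225 - 31965)/8 = (74479/8)*(-27740) = -516511865/2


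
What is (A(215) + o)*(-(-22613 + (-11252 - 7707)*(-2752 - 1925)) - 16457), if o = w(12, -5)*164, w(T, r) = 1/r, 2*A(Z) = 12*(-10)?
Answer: 41140600368/5 ≈ 8.2281e+9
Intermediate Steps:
A(Z) = -60 (A(Z) = (12*(-10))/2 = (1/2)*(-120) = -60)
o = -164/5 (o = 164/(-5) = -1/5*164 = -164/5 ≈ -32.800)
(A(215) + o)*(-(-22613 + (-11252 - 7707)*(-2752 - 1925)) - 16457) = (-60 - 164/5)*(-(-22613 + (-11252 - 7707)*(-2752 - 1925)) - 16457) = -464*(-(-22613 - 18959*(-4677)) - 16457)/5 = -464*(-(-22613 + 88671243) - 16457)/5 = -464*(-1*88648630 - 16457)/5 = -464*(-88648630 - 16457)/5 = -464/5*(-88665087) = 41140600368/5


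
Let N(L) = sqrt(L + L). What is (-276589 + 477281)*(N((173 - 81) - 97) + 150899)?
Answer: 30284222108 + 200692*I*sqrt(10) ≈ 3.0284e+10 + 6.3464e+5*I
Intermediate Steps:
N(L) = sqrt(2)*sqrt(L) (N(L) = sqrt(2*L) = sqrt(2)*sqrt(L))
(-276589 + 477281)*(N((173 - 81) - 97) + 150899) = (-276589 + 477281)*(sqrt(2)*sqrt((173 - 81) - 97) + 150899) = 200692*(sqrt(2)*sqrt(92 - 97) + 150899) = 200692*(sqrt(2)*sqrt(-5) + 150899) = 200692*(sqrt(2)*(I*sqrt(5)) + 150899) = 200692*(I*sqrt(10) + 150899) = 200692*(150899 + I*sqrt(10)) = 30284222108 + 200692*I*sqrt(10)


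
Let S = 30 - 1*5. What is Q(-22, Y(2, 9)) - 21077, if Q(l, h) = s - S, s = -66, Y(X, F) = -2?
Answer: -21168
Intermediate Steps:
S = 25 (S = 30 - 5 = 25)
Q(l, h) = -91 (Q(l, h) = -66 - 1*25 = -66 - 25 = -91)
Q(-22, Y(2, 9)) - 21077 = -91 - 21077 = -21168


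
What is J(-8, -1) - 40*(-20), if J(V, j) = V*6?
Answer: 752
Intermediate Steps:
J(V, j) = 6*V
J(-8, -1) - 40*(-20) = 6*(-8) - 40*(-20) = -48 + 800 = 752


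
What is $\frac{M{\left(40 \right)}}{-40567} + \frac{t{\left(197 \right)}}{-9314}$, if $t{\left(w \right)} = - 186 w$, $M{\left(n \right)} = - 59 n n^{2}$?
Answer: $\frac{18328060007}{188920519} \approx 97.015$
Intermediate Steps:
$M{\left(n \right)} = - 59 n^{3}$
$\frac{M{\left(40 \right)}}{-40567} + \frac{t{\left(197 \right)}}{-9314} = \frac{\left(-59\right) 40^{3}}{-40567} + \frac{\left(-186\right) 197}{-9314} = \left(-59\right) 64000 \left(- \frac{1}{40567}\right) - - \frac{18321}{4657} = \left(-3776000\right) \left(- \frac{1}{40567}\right) + \frac{18321}{4657} = \frac{3776000}{40567} + \frac{18321}{4657} = \frac{18328060007}{188920519}$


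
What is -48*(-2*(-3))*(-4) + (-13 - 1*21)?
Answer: 1118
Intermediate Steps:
-48*(-2*(-3))*(-4) + (-13 - 1*21) = -288*(-4) + (-13 - 21) = -48*(-24) - 34 = 1152 - 34 = 1118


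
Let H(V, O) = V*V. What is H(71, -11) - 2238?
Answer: 2803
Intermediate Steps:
H(V, O) = V**2
H(71, -11) - 2238 = 71**2 - 2238 = 5041 - 2238 = 2803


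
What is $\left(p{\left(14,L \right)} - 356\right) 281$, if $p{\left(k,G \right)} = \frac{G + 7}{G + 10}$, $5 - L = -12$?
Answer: $- \frac{898076}{9} \approx -99786.0$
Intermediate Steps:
$L = 17$ ($L = 5 - -12 = 5 + 12 = 17$)
$p{\left(k,G \right)} = \frac{7 + G}{10 + G}$
$\left(p{\left(14,L \right)} - 356\right) 281 = \left(\frac{7 + 17}{10 + 17} - 356\right) 281 = \left(\frac{1}{27} \cdot 24 - 356\right) 281 = \left(\frac{8}{9} - 356\right) 281 = \left(- \frac{3196}{9}\right) 281 = - \frac{898076}{9}$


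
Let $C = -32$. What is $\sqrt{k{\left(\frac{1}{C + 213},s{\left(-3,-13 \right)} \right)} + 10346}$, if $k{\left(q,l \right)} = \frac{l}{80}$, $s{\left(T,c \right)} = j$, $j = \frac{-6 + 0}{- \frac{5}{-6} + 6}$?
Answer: $\frac{\sqrt{1739160755}}{410} \approx 101.72$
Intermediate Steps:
$j = - \frac{36}{41}$ ($j = - \frac{6}{\left(-5\right) \left(- \frac{1}{6}\right) + 6} = - \frac{6}{\frac{5}{6} + 6} = - \frac{6}{\frac{41}{6}} = \left(-6\right) \frac{6}{41} = - \frac{36}{41} \approx -0.87805$)
$s{\left(T,c \right)} = - \frac{36}{41}$
$k{\left(q,l \right)} = \frac{l}{80}$ ($k{\left(q,l \right)} = l \frac{1}{80} = \frac{l}{80}$)
$\sqrt{k{\left(\frac{1}{C + 213},s{\left(-3,-13 \right)} \right)} + 10346} = \sqrt{\frac{1}{80} \left(- \frac{36}{41}\right) + 10346} = \sqrt{- \frac{9}{820} + 10346} = \sqrt{\frac{8483711}{820}} = \frac{\sqrt{1739160755}}{410}$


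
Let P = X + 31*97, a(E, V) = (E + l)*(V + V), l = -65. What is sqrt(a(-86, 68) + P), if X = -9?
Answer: I*sqrt(17538) ≈ 132.43*I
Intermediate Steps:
a(E, V) = 2*V*(-65 + E) (a(E, V) = (E - 65)*(V + V) = (-65 + E)*(2*V) = 2*V*(-65 + E))
P = 2998 (P = -9 + 31*97 = -9 + 3007 = 2998)
sqrt(a(-86, 68) + P) = sqrt(2*68*(-65 - 86) + 2998) = sqrt(2*68*(-151) + 2998) = sqrt(-20536 + 2998) = sqrt(-17538) = I*sqrt(17538)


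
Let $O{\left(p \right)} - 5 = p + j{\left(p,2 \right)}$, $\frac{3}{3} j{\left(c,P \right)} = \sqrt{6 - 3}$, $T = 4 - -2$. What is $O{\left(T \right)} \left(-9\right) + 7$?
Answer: $-92 - 9 \sqrt{3} \approx -107.59$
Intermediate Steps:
$T = 6$ ($T = 4 + 2 = 6$)
$j{\left(c,P \right)} = \sqrt{3}$ ($j{\left(c,P \right)} = \sqrt{6 - 3} = \sqrt{3}$)
$O{\left(p \right)} = 5 + p + \sqrt{3}$ ($O{\left(p \right)} = 5 + \left(p + \sqrt{3}\right) = 5 + p + \sqrt{3}$)
$O{\left(T \right)} \left(-9\right) + 7 = \left(5 + 6 + \sqrt{3}\right) \left(-9\right) + 7 = \left(11 + \sqrt{3}\right) \left(-9\right) + 7 = \left(-99 - 9 \sqrt{3}\right) + 7 = -92 - 9 \sqrt{3}$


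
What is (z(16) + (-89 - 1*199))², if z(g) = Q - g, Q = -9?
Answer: 97969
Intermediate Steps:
z(g) = -9 - g
(z(16) + (-89 - 1*199))² = ((-9 - 1*16) + (-89 - 1*199))² = ((-9 - 16) + (-89 - 199))² = (-25 - 288)² = (-313)² = 97969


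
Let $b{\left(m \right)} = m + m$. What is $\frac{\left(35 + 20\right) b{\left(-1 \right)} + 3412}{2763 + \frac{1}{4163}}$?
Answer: $\frac{6873113}{5751185} \approx 1.1951$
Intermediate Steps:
$b{\left(m \right)} = 2 m$
$\frac{\left(35 + 20\right) b{\left(-1 \right)} + 3412}{2763 + \frac{1}{4163}} = \frac{\left(35 + 20\right) 2 \left(-1\right) + 3412}{2763 + \frac{1}{4163}} = \frac{55 \left(-2\right) + 3412}{2763 + \frac{1}{4163}} = \frac{-110 + 3412}{\frac{11502370}{4163}} = 3302 \cdot \frac{4163}{11502370} = \frac{6873113}{5751185}$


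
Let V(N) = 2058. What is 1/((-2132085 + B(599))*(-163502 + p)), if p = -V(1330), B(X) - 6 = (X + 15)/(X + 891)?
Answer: 149/52595052721376 ≈ 2.8330e-12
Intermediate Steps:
B(X) = 6 + (15 + X)/(891 + X) (B(X) = 6 + (X + 15)/(X + 891) = 6 + (15 + X)/(891 + X))
p = -2058 (p = -1*2058 = -2058)
1/((-2132085 + B(599))*(-163502 + p)) = 1/((-2132085 + (5361 + 7*599)/(891 + 599))*(-163502 - 2058)) = 1/((-2132085 + (5361 + 4193)/1490)*(-165560)) = 1/((-2132085 + (1/1490)*9554)*(-165560)) = 1/((-2132085 + 4777/745)*(-165560)) = 1/(-1588398548/745*(-165560)) = 1/(52595052721376/149) = 149/52595052721376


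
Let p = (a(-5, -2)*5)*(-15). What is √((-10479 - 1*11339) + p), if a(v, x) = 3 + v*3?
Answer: I*√20918 ≈ 144.63*I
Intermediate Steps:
a(v, x) = 3 + 3*v
p = 900 (p = ((3 + 3*(-5))*5)*(-15) = ((3 - 15)*5)*(-15) = -12*5*(-15) = -60*(-15) = 900)
√((-10479 - 1*11339) + p) = √((-10479 - 1*11339) + 900) = √((-10479 - 11339) + 900) = √(-21818 + 900) = √(-20918) = I*√20918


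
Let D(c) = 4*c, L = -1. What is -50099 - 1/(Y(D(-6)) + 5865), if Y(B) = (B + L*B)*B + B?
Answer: -292628260/5841 ≈ -50099.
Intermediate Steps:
Y(B) = B (Y(B) = (B - B)*B + B = 0*B + B = 0 + B = B)
-50099 - 1/(Y(D(-6)) + 5865) = -50099 - 1/(4*(-6) + 5865) = -50099 - 1/(-24 + 5865) = -50099 - 1/5841 = -292628260/5841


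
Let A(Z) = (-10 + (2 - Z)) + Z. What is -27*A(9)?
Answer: 216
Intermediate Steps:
A(Z) = -8 (A(Z) = (-8 - Z) + Z = -8)
-27*A(9) = -27*(-8) = 216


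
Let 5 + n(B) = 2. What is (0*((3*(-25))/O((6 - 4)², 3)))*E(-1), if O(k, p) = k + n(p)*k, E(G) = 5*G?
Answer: 0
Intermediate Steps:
n(B) = -3 (n(B) = -5 + 2 = -3)
O(k, p) = -2*k (O(k, p) = k - 3*k = -2*k)
(0*((3*(-25))/O((6 - 4)², 3)))*E(-1) = (0*((3*(-25))/((-2*(6 - 4)²))))*(5*(-1)) = (0*(-75/((-2*2²))))*(-5) = (0*(-75/((-2*4))))*(-5) = (0*(-75/(-8)))*(-5) = (0*(-75*(-⅛)))*(-5) = (0*(75/8))*(-5) = 0*(-5) = 0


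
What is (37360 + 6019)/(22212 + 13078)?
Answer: 43379/35290 ≈ 1.2292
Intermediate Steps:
(37360 + 6019)/(22212 + 13078) = 43379/35290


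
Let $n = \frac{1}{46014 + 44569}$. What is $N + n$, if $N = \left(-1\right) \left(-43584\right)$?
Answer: $\frac{3947969473}{90583} \approx 43584.0$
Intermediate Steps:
$n = \frac{1}{90583} \approx 1.104 \cdot 10^{-5}$
$N = 43584$
$N + n = 43584 + \frac{1}{90583} = \frac{3947969473}{90583}$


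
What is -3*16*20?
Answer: -960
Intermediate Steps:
-3*16*20 = -48*20 = -960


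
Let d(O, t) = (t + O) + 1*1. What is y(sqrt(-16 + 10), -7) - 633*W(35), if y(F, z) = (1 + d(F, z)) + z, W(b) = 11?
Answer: -6975 + I*sqrt(6) ≈ -6975.0 + 2.4495*I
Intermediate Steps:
d(O, t) = 1 + O + t (d(O, t) = (O + t) + 1 = 1 + O + t)
y(F, z) = 2 + F + 2*z (y(F, z) = (1 + (1 + F + z)) + z = (2 + F + z) + z = 2 + F + 2*z)
y(sqrt(-16 + 10), -7) - 633*W(35) = (2 + sqrt(-16 + 10) + 2*(-7)) - 633*11 = (2 + sqrt(-6) - 14) - 6963 = (2 + I*sqrt(6) - 14) - 6963 = (-12 + I*sqrt(6)) - 6963 = -6975 + I*sqrt(6)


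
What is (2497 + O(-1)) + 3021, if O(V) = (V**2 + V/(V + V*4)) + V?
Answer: 27591/5 ≈ 5518.2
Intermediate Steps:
O(V) = 1/5 + V + V**2 (O(V) = (V**2 + V/(V + 4*V)) + V = (V**2 + V/((5*V))) + V = (V**2 + (1/(5*V))*V) + V = (V**2 + 1/5) + V = (1/5 + V**2) + V = 1/5 + V + V**2)
(2497 + O(-1)) + 3021 = (2497 + (1/5 - 1 + (-1)**2)) + 3021 = (2497 + (1/5 - 1 + 1)) + 3021 = (2497 + 1/5) + 3021 = 12486/5 + 3021 = 27591/5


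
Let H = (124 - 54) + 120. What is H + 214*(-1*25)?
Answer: -5160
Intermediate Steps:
H = 190 (H = 70 + 120 = 190)
H + 214*(-1*25) = 190 + 214*(-1*25) = 190 + 214*(-25) = 190 - 5350 = -5160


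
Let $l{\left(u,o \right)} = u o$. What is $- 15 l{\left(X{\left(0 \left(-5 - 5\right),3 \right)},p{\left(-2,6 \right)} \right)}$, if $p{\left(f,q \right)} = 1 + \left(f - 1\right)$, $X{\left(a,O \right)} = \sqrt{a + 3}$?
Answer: $30 \sqrt{3} \approx 51.962$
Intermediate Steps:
$X{\left(a,O \right)} = \sqrt{3 + a}$
$p{\left(f,q \right)} = f$ ($p{\left(f,q \right)} = 1 + \left(-1 + f\right) = f$)
$l{\left(u,o \right)} = o u$
$- 15 l{\left(X{\left(0 \left(-5 - 5\right),3 \right)},p{\left(-2,6 \right)} \right)} = - 15 \left(- 2 \sqrt{3 + 0 \left(-5 - 5\right)}\right) = - 15 \left(- 2 \sqrt{3 + 0 \left(-10\right)}\right) = - 15 \left(- 2 \sqrt{3 + 0}\right) = - 15 \left(- 2 \sqrt{3}\right) = 30 \sqrt{3}$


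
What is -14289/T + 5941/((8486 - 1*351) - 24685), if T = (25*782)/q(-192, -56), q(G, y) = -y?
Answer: -53436767/1294210 ≈ -41.289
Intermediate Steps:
T = 9775/28 (T = (25*782)/((-1*(-56))) = 19550/56 = 19550*(1/56) = 9775/28 ≈ 349.11)
-14289/T + 5941/((8486 - 1*351) - 24685) = -14289/9775/28 + 5941/((8486 - 1*351) - 24685) = -14289*28/9775 + 5941/((8486 - 351) - 24685) = -400092/9775 + 5941/(8135 - 24685) = -400092/9775 + 5941/(-16550) = -400092/9775 + 5941*(-1/16550) = -400092/9775 - 5941/16550 = -53436767/1294210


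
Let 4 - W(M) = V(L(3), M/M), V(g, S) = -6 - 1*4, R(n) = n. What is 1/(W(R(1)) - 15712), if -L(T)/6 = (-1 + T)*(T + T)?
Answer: -1/15698 ≈ -6.3702e-5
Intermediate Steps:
L(T) = -12*T*(-1 + T) (L(T) = -6*(-1 + T)*(T + T) = -6*(-1 + T)*2*T = -12*T*(-1 + T))
V(g, S) = -10 (V(g, S) = -6 - 4 = -10)
W(M) = 14 (W(M) = 4 - 1*(-10) = 4 + 10 = 14)
1/(W(R(1)) - 15712) = 1/(14 - 15712) = 1/(-15698) = -1/15698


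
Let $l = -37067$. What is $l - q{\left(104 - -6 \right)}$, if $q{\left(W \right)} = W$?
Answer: $-37177$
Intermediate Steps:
$l - q{\left(104 - -6 \right)} = -37067 - \left(104 - -6\right) = -37067 - \left(104 + 6\right) = -37067 - 110 = -37177$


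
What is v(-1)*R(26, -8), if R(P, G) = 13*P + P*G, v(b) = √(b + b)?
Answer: 130*I*√2 ≈ 183.85*I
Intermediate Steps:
v(b) = √2*√b (v(b) = √(2*b) = √2*√b)
R(P, G) = 13*P + G*P
v(-1)*R(26, -8) = (√2*√(-1))*(26*(13 - 8)) = (√2*I)*(26*5) = (I*√2)*130 = 130*I*√2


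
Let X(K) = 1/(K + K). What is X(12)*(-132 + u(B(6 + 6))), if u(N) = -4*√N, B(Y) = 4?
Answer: -35/6 ≈ -5.8333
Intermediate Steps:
X(K) = 1/(2*K)
X(12)*(-132 + u(B(6 + 6))) = ((½)/12)*(-132 - 4*√4) = ((½)*(1/12))*(-132 - 4*2) = (-132 - 8)/24 = (1/24)*(-140) = -35/6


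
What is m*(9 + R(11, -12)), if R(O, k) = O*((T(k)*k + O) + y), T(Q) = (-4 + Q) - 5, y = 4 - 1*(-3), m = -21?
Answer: -62559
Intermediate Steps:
y = 7 (y = 4 + 3 = 7)
T(Q) = -9 + Q
R(O, k) = O*(7 + O + k*(-9 + k)) (R(O, k) = O*(((-9 + k)*k + O) + 7) = O*((k*(-9 + k) + O) + 7) = O*((O + k*(-9 + k)) + 7) = O*(7 + O + k*(-9 + k)))
m*(9 + R(11, -12)) = -21*(9 + 11*(7 + 11 - 12*(-9 - 12))) = -21*(9 + 11*(7 + 11 - 12*(-21))) = -21*(9 + 11*(7 + 11 + 252)) = -21*(9 + 11*270) = -21*(9 + 2970) = -21*2979 = -62559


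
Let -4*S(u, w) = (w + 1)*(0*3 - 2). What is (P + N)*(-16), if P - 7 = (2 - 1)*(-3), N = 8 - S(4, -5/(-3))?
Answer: -512/3 ≈ -170.67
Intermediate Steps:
S(u, w) = 1/2 + w/2 (S(u, w) = -(w + 1)*(0*3 - 2)/4 = -(1 + w)*(0 - 2)/4 = -(1 + w)*(-2)/4 = -(-2 - 2*w)/4 = 1/2 + w/2)
N = 20/3 (N = 8 - (1/2 + (-5/(-3))/2) = 8 - (1/2 + (-5*(-1/3))/2) = 8 - (1/2 + (1/2)*(5/3)) = 8 - (1/2 + 5/6) = 8 - 1*4/3 = 8 - 4/3 = 20/3 ≈ 6.6667)
P = 4 (P = 7 + (2 - 1)*(-3) = 7 + 1*(-3) = 7 - 3 = 4)
(P + N)*(-16) = (4 + 20/3)*(-16) = (32/3)*(-16) = -512/3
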